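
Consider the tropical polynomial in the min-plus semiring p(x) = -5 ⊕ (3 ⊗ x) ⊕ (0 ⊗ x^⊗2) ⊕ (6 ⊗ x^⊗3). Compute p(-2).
p(-2) = -5

A tropical monomial a ⊗ x^⊗i evaluates to a + i · x. Evaluating each term at x = -2:
  Term 0 contributes -5 + 0 · -2 = -5
  Term 1 contributes 3 + 1 · -2 = 1
  Term 2 contributes 0 + 2 · -2 = -4
  Term 3 contributes 6 + 3 · -2 = 0
p(-2) = ⊕ of these = min[-5, 1, -4, 0] = -5.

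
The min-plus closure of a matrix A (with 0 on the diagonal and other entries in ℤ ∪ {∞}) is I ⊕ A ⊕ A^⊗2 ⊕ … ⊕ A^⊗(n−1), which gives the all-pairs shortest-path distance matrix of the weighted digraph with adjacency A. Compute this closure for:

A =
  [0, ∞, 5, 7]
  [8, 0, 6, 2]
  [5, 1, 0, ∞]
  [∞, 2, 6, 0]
Closure =
  [0, 6, 5, 7]
  [8, 0, 6, 2]
  [5, 1, 0, 3]
  [10, 2, 6, 0]

This is the Floyd-Warshall all-pairs shortest-path computation. For each intermediate vertex k = 0, 1, …, 3, update dist[i][j] ← min(dist[i][j], dist[i][k] + dist[k][j]). The final matrix gives, for each (i, j), the minimum total weight of any directed path from i to j (possibly empty when i = j).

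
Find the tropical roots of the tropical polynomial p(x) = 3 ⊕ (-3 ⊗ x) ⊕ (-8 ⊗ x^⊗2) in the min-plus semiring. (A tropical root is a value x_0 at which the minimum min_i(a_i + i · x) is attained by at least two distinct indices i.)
Roots: {5, 6}

Each tropical root is a break point of the lower envelope of the lines y = a_i + i · x (there are 3 lines, with slopes 0, 1, ..., 2). Only the lines that attain the minimum somewhere contribute to roots; other lines are dominated. Here the surviving (envelope) indices are i = 2, i = 1, i = 0.
Intersections between consecutive envelope lines give the roots: for adjacent envelope indices i < j the intersection is x = (a_i − a_j) / (j − i). Reading off the sorted break points: {5, 6}.
Verification: at each break x_0, at least two indices attain the minimum of min_i(a_i + i · x_0).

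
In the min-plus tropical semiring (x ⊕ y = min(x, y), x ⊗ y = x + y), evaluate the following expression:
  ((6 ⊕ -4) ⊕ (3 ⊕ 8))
((6 ⊕ -4) ⊕ (3 ⊕ 8)) = -4

Expand innermost to outermost. Recall ⊕ takes the minimum of its arguments and ⊗ takes their sum. Working out the expression ((6 ⊕ -4) ⊕ (3 ⊕ 8)) gives -4.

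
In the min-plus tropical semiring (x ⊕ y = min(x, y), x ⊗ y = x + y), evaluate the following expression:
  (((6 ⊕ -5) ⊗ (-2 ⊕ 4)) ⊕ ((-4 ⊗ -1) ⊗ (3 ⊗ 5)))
(((6 ⊕ -5) ⊗ (-2 ⊕ 4)) ⊕ ((-4 ⊗ -1) ⊗ (3 ⊗ 5))) = -7

Expand innermost to outermost. Recall ⊕ takes the minimum of its arguments and ⊗ takes their sum. Working out the expression (((6 ⊕ -5) ⊗ (-2 ⊕ 4)) ⊕ ((-4 ⊗ -1) ⊗ (3 ⊗ 5))) gives -7.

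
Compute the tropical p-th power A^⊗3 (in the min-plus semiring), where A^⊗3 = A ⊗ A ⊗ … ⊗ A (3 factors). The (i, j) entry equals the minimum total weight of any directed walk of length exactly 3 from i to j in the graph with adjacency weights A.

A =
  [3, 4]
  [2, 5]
A^⊗3 =
  [9, 10]
  [8, 9]

Each entry (A^⊗3)_ij equals the minimum over all length-3 walks i = v_0 → v_1 → … → v_3 = j of Σ_t A[v_t][v_{t+1}]. For example, for (i, j) = (0, 1) we minimise over 4 possible intermediate vertex sequences; the minimum is 10, attained along the walk 0 → 0 → 0 → 1.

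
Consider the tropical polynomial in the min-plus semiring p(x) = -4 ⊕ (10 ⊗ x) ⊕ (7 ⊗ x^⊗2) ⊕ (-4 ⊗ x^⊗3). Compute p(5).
p(5) = -4

A tropical monomial a ⊗ x^⊗i evaluates to a + i · x. Evaluating each term at x = 5:
  Term 0 contributes -4 + 0 · 5 = -4
  Term 1 contributes 10 + 1 · 5 = 15
  Term 2 contributes 7 + 2 · 5 = 17
  Term 3 contributes -4 + 3 · 5 = 11
p(5) = ⊕ of these = min[-4, 15, 17, 11] = -4.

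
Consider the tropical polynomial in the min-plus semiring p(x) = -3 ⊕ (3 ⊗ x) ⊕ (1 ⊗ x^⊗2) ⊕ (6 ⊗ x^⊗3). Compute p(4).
p(4) = -3

A tropical monomial a ⊗ x^⊗i evaluates to a + i · x. Evaluating each term at x = 4:
  Term 0 contributes -3 + 0 · 4 = -3
  Term 1 contributes 3 + 1 · 4 = 7
  Term 2 contributes 1 + 2 · 4 = 9
  Term 3 contributes 6 + 3 · 4 = 18
p(4) = ⊕ of these = min[-3, 7, 9, 18] = -3.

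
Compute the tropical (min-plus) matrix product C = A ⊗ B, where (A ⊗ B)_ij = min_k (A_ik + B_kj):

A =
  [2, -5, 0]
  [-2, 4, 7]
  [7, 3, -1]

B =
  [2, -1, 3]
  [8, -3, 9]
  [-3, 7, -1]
A ⊗ B =
  [-3, -8, -1]
  [0, -3, 1]
  [-4, 0, -2]

Apply the min-plus product entry-by-entry:
  C[0][0] = min over k of (A[0][0] + B[0][0] = 2 + 2 = 4, A[0][1] + B[1][0] = -5 + 8 = 3, A[0][2] + B[2][0] = 0 + -3 = -3) = -3 (attained at k = 2)
  C[0][1] = min over k of (A[0][0] + B[0][1] = 2 + -1 = 1, A[0][1] + B[1][1] = -5 + -3 = -8, A[0][2] + B[2][1] = 0 + 7 = 7) = -8 (attained at k = 1)
  C[0][2] = min over k of (A[0][0] + B[0][2] = 2 + 3 = 5, A[0][1] + B[1][2] = -5 + 9 = 4, A[0][2] + B[2][2] = 0 + -1 = -1) = -1 (attained at k = 2)
  C[1][0] = min over k of (A[1][0] + B[0][0] = -2 + 2 = 0, A[1][1] + B[1][0] = 4 + 8 = 12, A[1][2] + B[2][0] = 7 + -3 = 4) = 0 (attained at k = 0)
  C[1][1] = min over k of (A[1][0] + B[0][1] = -2 + -1 = -3, A[1][1] + B[1][1] = 4 + -3 = 1, A[1][2] + B[2][1] = 7 + 7 = 14) = -3 (attained at k = 0)
  C[1][2] = min over k of (A[1][0] + B[0][2] = -2 + 3 = 1, A[1][1] + B[1][2] = 4 + 9 = 13, A[1][2] + B[2][2] = 7 + -1 = 6) = 1 (attained at k = 0)
  C[2][0] = min over k of (A[2][0] + B[0][0] = 7 + 2 = 9, A[2][1] + B[1][0] = 3 + 8 = 11, A[2][2] + B[2][0] = -1 + -3 = -4) = -4 (attained at k = 2)
  C[2][1] = min over k of (A[2][0] + B[0][1] = 7 + -1 = 6, A[2][1] + B[1][1] = 3 + -3 = 0, A[2][2] + B[2][1] = -1 + 7 = 6) = 0 (attained at k = 1)
  C[2][2] = min over k of (A[2][0] + B[0][2] = 7 + 3 = 10, A[2][1] + B[1][2] = 3 + 9 = 12, A[2][2] + B[2][2] = -1 + -1 = -2) = -2 (attained at k = 2)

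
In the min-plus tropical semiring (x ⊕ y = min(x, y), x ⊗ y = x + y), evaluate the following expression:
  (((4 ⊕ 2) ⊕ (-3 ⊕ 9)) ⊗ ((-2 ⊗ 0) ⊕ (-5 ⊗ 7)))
(((4 ⊕ 2) ⊕ (-3 ⊕ 9)) ⊗ ((-2 ⊗ 0) ⊕ (-5 ⊗ 7))) = -5

Expand innermost to outermost. Recall ⊕ takes the minimum of its arguments and ⊗ takes their sum. Working out the expression (((4 ⊕ 2) ⊕ (-3 ⊕ 9)) ⊗ ((-2 ⊗ 0) ⊕ (-5 ⊗ 7))) gives -5.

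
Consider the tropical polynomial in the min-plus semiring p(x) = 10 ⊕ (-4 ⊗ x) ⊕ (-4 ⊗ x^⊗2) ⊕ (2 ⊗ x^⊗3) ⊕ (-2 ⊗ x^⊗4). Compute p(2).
p(2) = -2

A tropical monomial a ⊗ x^⊗i evaluates to a + i · x. Evaluating each term at x = 2:
  Term 0 contributes 10 + 0 · 2 = 10
  Term 1 contributes -4 + 1 · 2 = -2
  Term 2 contributes -4 + 2 · 2 = 0
  Term 3 contributes 2 + 3 · 2 = 8
  Term 4 contributes -2 + 4 · 2 = 6
p(2) = ⊕ of these = min[10, -2, 0, 8, 6] = -2.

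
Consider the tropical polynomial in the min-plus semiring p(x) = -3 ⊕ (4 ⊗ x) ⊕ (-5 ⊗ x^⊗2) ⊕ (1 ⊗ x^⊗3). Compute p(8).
p(8) = -3

A tropical monomial a ⊗ x^⊗i evaluates to a + i · x. Evaluating each term at x = 8:
  Term 0 contributes -3 + 0 · 8 = -3
  Term 1 contributes 4 + 1 · 8 = 12
  Term 2 contributes -5 + 2 · 8 = 11
  Term 3 contributes 1 + 3 · 8 = 25
p(8) = ⊕ of these = min[-3, 12, 11, 25] = -3.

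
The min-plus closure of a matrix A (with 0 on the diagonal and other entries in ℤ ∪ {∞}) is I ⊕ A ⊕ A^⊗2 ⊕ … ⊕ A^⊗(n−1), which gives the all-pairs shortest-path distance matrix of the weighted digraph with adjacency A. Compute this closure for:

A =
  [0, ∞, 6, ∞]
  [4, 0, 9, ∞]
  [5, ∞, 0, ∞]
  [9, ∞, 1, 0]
Closure =
  [0, ∞, 6, ∞]
  [4, 0, 9, ∞]
  [5, ∞, 0, ∞]
  [6, ∞, 1, 0]

This is the Floyd-Warshall all-pairs shortest-path computation. For each intermediate vertex k = 0, 1, …, 3, update dist[i][j] ← min(dist[i][j], dist[i][k] + dist[k][j]). The final matrix gives, for each (i, j), the minimum total weight of any directed path from i to j (possibly empty when i = j).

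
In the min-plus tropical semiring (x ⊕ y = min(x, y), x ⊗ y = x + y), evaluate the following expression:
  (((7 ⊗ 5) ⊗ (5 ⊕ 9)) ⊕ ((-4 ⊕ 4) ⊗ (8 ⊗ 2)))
(((7 ⊗ 5) ⊗ (5 ⊕ 9)) ⊕ ((-4 ⊕ 4) ⊗ (8 ⊗ 2))) = 6

Expand innermost to outermost. Recall ⊕ takes the minimum of its arguments and ⊗ takes their sum. Working out the expression (((7 ⊗ 5) ⊗ (5 ⊕ 9)) ⊕ ((-4 ⊕ 4) ⊗ (8 ⊗ 2))) gives 6.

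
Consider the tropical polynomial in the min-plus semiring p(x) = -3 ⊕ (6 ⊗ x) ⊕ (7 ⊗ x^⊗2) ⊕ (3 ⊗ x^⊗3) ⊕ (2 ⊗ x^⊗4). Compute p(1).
p(1) = -3

A tropical monomial a ⊗ x^⊗i evaluates to a + i · x. Evaluating each term at x = 1:
  Term 0 contributes -3 + 0 · 1 = -3
  Term 1 contributes 6 + 1 · 1 = 7
  Term 2 contributes 7 + 2 · 1 = 9
  Term 3 contributes 3 + 3 · 1 = 6
  Term 4 contributes 2 + 4 · 1 = 6
p(1) = ⊕ of these = min[-3, 7, 9, 6, 6] = -3.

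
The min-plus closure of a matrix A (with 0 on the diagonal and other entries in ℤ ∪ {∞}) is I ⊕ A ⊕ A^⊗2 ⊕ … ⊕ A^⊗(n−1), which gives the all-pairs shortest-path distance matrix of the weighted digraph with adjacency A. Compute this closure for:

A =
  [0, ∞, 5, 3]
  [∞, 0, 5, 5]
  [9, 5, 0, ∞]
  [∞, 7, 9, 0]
Closure =
  [0, 10, 5, 3]
  [14, 0, 5, 5]
  [9, 5, 0, 10]
  [18, 7, 9, 0]

This is the Floyd-Warshall all-pairs shortest-path computation. For each intermediate vertex k = 0, 1, …, 3, update dist[i][j] ← min(dist[i][j], dist[i][k] + dist[k][j]). The final matrix gives, for each (i, j), the minimum total weight of any directed path from i to j (possibly empty when i = j).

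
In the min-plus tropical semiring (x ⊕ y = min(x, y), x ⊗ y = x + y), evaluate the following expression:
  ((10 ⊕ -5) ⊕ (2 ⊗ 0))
((10 ⊕ -5) ⊕ (2 ⊗ 0)) = -5

Expand innermost to outermost. Recall ⊕ takes the minimum of its arguments and ⊗ takes their sum. Working out the expression ((10 ⊕ -5) ⊕ (2 ⊗ 0)) gives -5.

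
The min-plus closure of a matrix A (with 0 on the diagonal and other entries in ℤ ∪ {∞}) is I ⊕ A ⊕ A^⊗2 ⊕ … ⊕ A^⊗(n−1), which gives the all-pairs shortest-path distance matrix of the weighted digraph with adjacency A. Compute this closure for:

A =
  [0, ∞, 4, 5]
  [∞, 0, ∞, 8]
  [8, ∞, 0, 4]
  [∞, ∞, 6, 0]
Closure =
  [0, ∞, 4, 5]
  [22, 0, 14, 8]
  [8, ∞, 0, 4]
  [14, ∞, 6, 0]

This is the Floyd-Warshall all-pairs shortest-path computation. For each intermediate vertex k = 0, 1, …, 3, update dist[i][j] ← min(dist[i][j], dist[i][k] + dist[k][j]). The final matrix gives, for each (i, j), the minimum total weight of any directed path from i to j (possibly empty when i = j).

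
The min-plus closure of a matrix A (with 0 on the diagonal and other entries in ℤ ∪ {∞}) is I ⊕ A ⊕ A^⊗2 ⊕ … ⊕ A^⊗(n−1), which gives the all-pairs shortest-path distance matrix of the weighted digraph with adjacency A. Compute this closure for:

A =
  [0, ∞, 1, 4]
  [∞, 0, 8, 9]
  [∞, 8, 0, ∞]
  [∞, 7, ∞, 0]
Closure =
  [0, 9, 1, 4]
  [∞, 0, 8, 9]
  [∞, 8, 0, 17]
  [∞, 7, 15, 0]

This is the Floyd-Warshall all-pairs shortest-path computation. For each intermediate vertex k = 0, 1, …, 3, update dist[i][j] ← min(dist[i][j], dist[i][k] + dist[k][j]). The final matrix gives, for each (i, j), the minimum total weight of any directed path from i to j (possibly empty when i = j).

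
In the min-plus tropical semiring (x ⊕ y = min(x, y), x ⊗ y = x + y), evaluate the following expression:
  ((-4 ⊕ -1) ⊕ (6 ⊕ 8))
((-4 ⊕ -1) ⊕ (6 ⊕ 8)) = -4

Expand innermost to outermost. Recall ⊕ takes the minimum of its arguments and ⊗ takes their sum. Working out the expression ((-4 ⊕ -1) ⊕ (6 ⊕ 8)) gives -4.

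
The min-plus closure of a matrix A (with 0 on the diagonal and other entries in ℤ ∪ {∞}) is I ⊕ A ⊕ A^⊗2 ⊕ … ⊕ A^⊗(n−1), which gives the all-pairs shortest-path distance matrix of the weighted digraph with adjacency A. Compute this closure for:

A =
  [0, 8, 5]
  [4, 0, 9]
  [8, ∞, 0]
Closure =
  [0, 8, 5]
  [4, 0, 9]
  [8, 16, 0]

This is the Floyd-Warshall all-pairs shortest-path computation. For each intermediate vertex k = 0, 1, …, 2, update dist[i][j] ← min(dist[i][j], dist[i][k] + dist[k][j]). The final matrix gives, for each (i, j), the minimum total weight of any directed path from i to j (possibly empty when i = j).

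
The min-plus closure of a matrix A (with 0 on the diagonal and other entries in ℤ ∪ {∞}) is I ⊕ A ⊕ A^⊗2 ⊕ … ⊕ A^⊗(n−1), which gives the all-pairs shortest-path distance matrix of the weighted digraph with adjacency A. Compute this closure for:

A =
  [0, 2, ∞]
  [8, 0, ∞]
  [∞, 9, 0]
Closure =
  [0, 2, ∞]
  [8, 0, ∞]
  [17, 9, 0]

This is the Floyd-Warshall all-pairs shortest-path computation. For each intermediate vertex k = 0, 1, …, 2, update dist[i][j] ← min(dist[i][j], dist[i][k] + dist[k][j]). The final matrix gives, for each (i, j), the minimum total weight of any directed path from i to j (possibly empty when i = j).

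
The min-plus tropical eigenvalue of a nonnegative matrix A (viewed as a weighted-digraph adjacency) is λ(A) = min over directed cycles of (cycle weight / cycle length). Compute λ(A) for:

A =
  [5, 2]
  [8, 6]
λ(A) = 5

Enumerate directed cycles and compute their means (weight / length). Sample:
  cycle 0 → 0: weight = 5, length = 1, mean = 5/1 ≈ 5.000
  cycle 1 → 1: weight = 6, length = 1, mean = 6/1 ≈ 6.000
  cycle 0 → 1 → 0: weight = 10, length = 2, mean = 10/2 ≈ 5.000
  cycle 1 → 0 → 1: weight = 10, length = 2, mean = 10/2 ≈ 5.000
Minimum mean = 5.000, attained e.g. along the cycle 0 → 0 with weight 5 and length 1. So λ(A) = 5/1 = 5.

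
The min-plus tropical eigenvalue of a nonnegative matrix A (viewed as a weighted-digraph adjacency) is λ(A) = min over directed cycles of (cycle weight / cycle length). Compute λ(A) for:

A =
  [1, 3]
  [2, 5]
λ(A) = 1

Enumerate directed cycles and compute their means (weight / length). Sample:
  cycle 0 → 0: weight = 1, length = 1, mean = 1/1 ≈ 1.000
  cycle 1 → 1: weight = 5, length = 1, mean = 5/1 ≈ 5.000
  cycle 0 → 1 → 0: weight = 5, length = 2, mean = 5/2 ≈ 2.500
  cycle 1 → 0 → 1: weight = 5, length = 2, mean = 5/2 ≈ 2.500
Minimum mean = 1.000, attained e.g. along the cycle 0 → 0 with weight 1 and length 1. So λ(A) = 1/1 = 1.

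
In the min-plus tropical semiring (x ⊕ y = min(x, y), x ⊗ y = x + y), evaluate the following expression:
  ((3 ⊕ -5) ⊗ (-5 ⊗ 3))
((3 ⊕ -5) ⊗ (-5 ⊗ 3)) = -7

Expand innermost to outermost. Recall ⊕ takes the minimum of its arguments and ⊗ takes their sum. Working out the expression ((3 ⊕ -5) ⊗ (-5 ⊗ 3)) gives -7.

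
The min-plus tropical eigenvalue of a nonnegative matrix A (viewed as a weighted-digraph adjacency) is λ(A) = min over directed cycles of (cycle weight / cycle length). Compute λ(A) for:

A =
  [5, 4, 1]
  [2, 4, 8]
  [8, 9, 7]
λ(A) = 3

Enumerate directed cycles and compute their means (weight / length). Sample:
  cycle 0 → 0: weight = 5, length = 1, mean = 5/1 ≈ 5.000
  cycle 1 → 1: weight = 4, length = 1, mean = 4/1 ≈ 4.000
  cycle 2 → 2: weight = 7, length = 1, mean = 7/1 ≈ 7.000
  cycle 0 → 1 → 0: weight = 6, length = 2, mean = 6/2 ≈ 3.000
  cycle 0 → 2 → 0: weight = 9, length = 2, mean = 9/2 ≈ 4.500
  cycle 1 → 0 → 1: weight = 6, length = 2, mean = 6/2 ≈ 3.000
Minimum mean = 3.000, attained e.g. along the cycle 0 → 1 → 0 with weight 6 and length 2. So λ(A) = 6/2 = 3.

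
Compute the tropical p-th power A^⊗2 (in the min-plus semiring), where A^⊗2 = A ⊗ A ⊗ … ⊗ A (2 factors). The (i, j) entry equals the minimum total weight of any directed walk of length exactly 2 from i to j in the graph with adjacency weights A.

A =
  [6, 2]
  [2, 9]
A^⊗2 =
  [4, 8]
  [8, 4]

Each entry (A^⊗2)_ij equals the minimum over all length-2 walks i = v_0 → v_1 → … → v_2 = j of Σ_t A[v_t][v_{t+1}]. For example, for (i, j) = (0, 1) we minimise over 2 possible intermediate vertex sequences; the minimum is 8, attained along the walk 0 → 0 → 1.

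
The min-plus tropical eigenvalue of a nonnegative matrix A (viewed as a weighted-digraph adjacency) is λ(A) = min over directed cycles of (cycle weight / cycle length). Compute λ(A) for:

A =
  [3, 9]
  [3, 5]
λ(A) = 3

Enumerate directed cycles and compute their means (weight / length). Sample:
  cycle 0 → 0: weight = 3, length = 1, mean = 3/1 ≈ 3.000
  cycle 1 → 1: weight = 5, length = 1, mean = 5/1 ≈ 5.000
  cycle 0 → 1 → 0: weight = 12, length = 2, mean = 12/2 ≈ 6.000
  cycle 1 → 0 → 1: weight = 12, length = 2, mean = 12/2 ≈ 6.000
Minimum mean = 3.000, attained e.g. along the cycle 0 → 0 with weight 3 and length 1. So λ(A) = 3/1 = 3.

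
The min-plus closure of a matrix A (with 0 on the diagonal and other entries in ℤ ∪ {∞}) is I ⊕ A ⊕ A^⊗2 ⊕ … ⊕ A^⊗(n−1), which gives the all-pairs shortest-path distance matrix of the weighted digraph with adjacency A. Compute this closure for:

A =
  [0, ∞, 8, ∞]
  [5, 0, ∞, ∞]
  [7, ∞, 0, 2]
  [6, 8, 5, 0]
Closure =
  [0, 18, 8, 10]
  [5, 0, 13, 15]
  [7, 10, 0, 2]
  [6, 8, 5, 0]

This is the Floyd-Warshall all-pairs shortest-path computation. For each intermediate vertex k = 0, 1, …, 3, update dist[i][j] ← min(dist[i][j], dist[i][k] + dist[k][j]). The final matrix gives, for each (i, j), the minimum total weight of any directed path from i to j (possibly empty when i = j).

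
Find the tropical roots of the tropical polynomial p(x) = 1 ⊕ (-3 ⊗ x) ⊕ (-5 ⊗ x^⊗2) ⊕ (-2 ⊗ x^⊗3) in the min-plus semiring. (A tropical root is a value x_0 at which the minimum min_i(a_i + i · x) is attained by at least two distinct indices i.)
Roots: {-3, 2, 4}

Each tropical root is a break point of the lower envelope of the lines y = a_i + i · x (there are 4 lines, with slopes 0, 1, ..., 3). Only the lines that attain the minimum somewhere contribute to roots; other lines are dominated. Here the surviving (envelope) indices are i = 3, i = 2, i = 1, i = 0.
Intersections between consecutive envelope lines give the roots: for adjacent envelope indices i < j the intersection is x = (a_i − a_j) / (j − i). Reading off the sorted break points: {-3, 2, 4}.
Verification: at each break x_0, at least two indices attain the minimum of min_i(a_i + i · x_0).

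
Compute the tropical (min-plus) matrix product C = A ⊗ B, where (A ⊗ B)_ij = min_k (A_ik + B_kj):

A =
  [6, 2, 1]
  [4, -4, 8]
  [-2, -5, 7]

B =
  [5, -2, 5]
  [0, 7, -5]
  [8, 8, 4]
A ⊗ B =
  [2, 4, -3]
  [-4, 2, -9]
  [-5, -4, -10]

Apply the min-plus product entry-by-entry:
  C[0][0] = min over k of (A[0][0] + B[0][0] = 6 + 5 = 11, A[0][1] + B[1][0] = 2 + 0 = 2, A[0][2] + B[2][0] = 1 + 8 = 9) = 2 (attained at k = 1)
  C[0][1] = min over k of (A[0][0] + B[0][1] = 6 + -2 = 4, A[0][1] + B[1][1] = 2 + 7 = 9, A[0][2] + B[2][1] = 1 + 8 = 9) = 4 (attained at k = 0)
  C[0][2] = min over k of (A[0][0] + B[0][2] = 6 + 5 = 11, A[0][1] + B[1][2] = 2 + -5 = -3, A[0][2] + B[2][2] = 1 + 4 = 5) = -3 (attained at k = 1)
  C[1][0] = min over k of (A[1][0] + B[0][0] = 4 + 5 = 9, A[1][1] + B[1][0] = -4 + 0 = -4, A[1][2] + B[2][0] = 8 + 8 = 16) = -4 (attained at k = 1)
  C[1][1] = min over k of (A[1][0] + B[0][1] = 4 + -2 = 2, A[1][1] + B[1][1] = -4 + 7 = 3, A[1][2] + B[2][1] = 8 + 8 = 16) = 2 (attained at k = 0)
  C[1][2] = min over k of (A[1][0] + B[0][2] = 4 + 5 = 9, A[1][1] + B[1][2] = -4 + -5 = -9, A[1][2] + B[2][2] = 8 + 4 = 12) = -9 (attained at k = 1)
  C[2][0] = min over k of (A[2][0] + B[0][0] = -2 + 5 = 3, A[2][1] + B[1][0] = -5 + 0 = -5, A[2][2] + B[2][0] = 7 + 8 = 15) = -5 (attained at k = 1)
  C[2][1] = min over k of (A[2][0] + B[0][1] = -2 + -2 = -4, A[2][1] + B[1][1] = -5 + 7 = 2, A[2][2] + B[2][1] = 7 + 8 = 15) = -4 (attained at k = 0)
  C[2][2] = min over k of (A[2][0] + B[0][2] = -2 + 5 = 3, A[2][1] + B[1][2] = -5 + -5 = -10, A[2][2] + B[2][2] = 7 + 4 = 11) = -10 (attained at k = 1)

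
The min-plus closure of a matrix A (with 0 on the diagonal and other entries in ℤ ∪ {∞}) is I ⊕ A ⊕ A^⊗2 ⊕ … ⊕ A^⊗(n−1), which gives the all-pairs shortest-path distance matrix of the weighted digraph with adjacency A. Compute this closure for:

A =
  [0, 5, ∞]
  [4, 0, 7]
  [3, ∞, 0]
Closure =
  [0, 5, 12]
  [4, 0, 7]
  [3, 8, 0]

This is the Floyd-Warshall all-pairs shortest-path computation. For each intermediate vertex k = 0, 1, …, 2, update dist[i][j] ← min(dist[i][j], dist[i][k] + dist[k][j]). The final matrix gives, for each (i, j), the minimum total weight of any directed path from i to j (possibly empty when i = j).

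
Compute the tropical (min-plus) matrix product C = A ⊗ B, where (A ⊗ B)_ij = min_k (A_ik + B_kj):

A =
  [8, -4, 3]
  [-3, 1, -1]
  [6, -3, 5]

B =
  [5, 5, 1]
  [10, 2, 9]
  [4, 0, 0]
A ⊗ B =
  [6, -2, 3]
  [2, -1, -2]
  [7, -1, 5]

Apply the min-plus product entry-by-entry:
  C[0][0] = min over k of (A[0][0] + B[0][0] = 8 + 5 = 13, A[0][1] + B[1][0] = -4 + 10 = 6, A[0][2] + B[2][0] = 3 + 4 = 7) = 6 (attained at k = 1)
  C[0][1] = min over k of (A[0][0] + B[0][1] = 8 + 5 = 13, A[0][1] + B[1][1] = -4 + 2 = -2, A[0][2] + B[2][1] = 3 + 0 = 3) = -2 (attained at k = 1)
  C[0][2] = min over k of (A[0][0] + B[0][2] = 8 + 1 = 9, A[0][1] + B[1][2] = -4 + 9 = 5, A[0][2] + B[2][2] = 3 + 0 = 3) = 3 (attained at k = 2)
  C[1][0] = min over k of (A[1][0] + B[0][0] = -3 + 5 = 2, A[1][1] + B[1][0] = 1 + 10 = 11, A[1][2] + B[2][0] = -1 + 4 = 3) = 2 (attained at k = 0)
  C[1][1] = min over k of (A[1][0] + B[0][1] = -3 + 5 = 2, A[1][1] + B[1][1] = 1 + 2 = 3, A[1][2] + B[2][1] = -1 + 0 = -1) = -1 (attained at k = 2)
  C[1][2] = min over k of (A[1][0] + B[0][2] = -3 + 1 = -2, A[1][1] + B[1][2] = 1 + 9 = 10, A[1][2] + B[2][2] = -1 + 0 = -1) = -2 (attained at k = 0)
  C[2][0] = min over k of (A[2][0] + B[0][0] = 6 + 5 = 11, A[2][1] + B[1][0] = -3 + 10 = 7, A[2][2] + B[2][0] = 5 + 4 = 9) = 7 (attained at k = 1)
  C[2][1] = min over k of (A[2][0] + B[0][1] = 6 + 5 = 11, A[2][1] + B[1][1] = -3 + 2 = -1, A[2][2] + B[2][1] = 5 + 0 = 5) = -1 (attained at k = 1)
  C[2][2] = min over k of (A[2][0] + B[0][2] = 6 + 1 = 7, A[2][1] + B[1][2] = -3 + 9 = 6, A[2][2] + B[2][2] = 5 + 0 = 5) = 5 (attained at k = 2)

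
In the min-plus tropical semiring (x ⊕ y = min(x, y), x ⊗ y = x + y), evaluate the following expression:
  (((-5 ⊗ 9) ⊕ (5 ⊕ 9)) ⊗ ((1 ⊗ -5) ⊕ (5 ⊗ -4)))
(((-5 ⊗ 9) ⊕ (5 ⊕ 9)) ⊗ ((1 ⊗ -5) ⊕ (5 ⊗ -4))) = 0

Expand innermost to outermost. Recall ⊕ takes the minimum of its arguments and ⊗ takes their sum. Working out the expression (((-5 ⊗ 9) ⊕ (5 ⊕ 9)) ⊗ ((1 ⊗ -5) ⊕ (5 ⊗ -4))) gives 0.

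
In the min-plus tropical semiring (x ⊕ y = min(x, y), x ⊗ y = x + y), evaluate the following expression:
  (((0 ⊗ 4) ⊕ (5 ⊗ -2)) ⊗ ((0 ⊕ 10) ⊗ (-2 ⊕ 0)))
(((0 ⊗ 4) ⊕ (5 ⊗ -2)) ⊗ ((0 ⊕ 10) ⊗ (-2 ⊕ 0))) = 1

Expand innermost to outermost. Recall ⊕ takes the minimum of its arguments and ⊗ takes their sum. Working out the expression (((0 ⊗ 4) ⊕ (5 ⊗ -2)) ⊗ ((0 ⊕ 10) ⊗ (-2 ⊕ 0))) gives 1.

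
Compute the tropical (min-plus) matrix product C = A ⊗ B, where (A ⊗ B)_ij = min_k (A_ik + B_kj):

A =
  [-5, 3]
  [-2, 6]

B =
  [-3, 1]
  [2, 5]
A ⊗ B =
  [-8, -4]
  [-5, -1]

Apply the min-plus product entry-by-entry:
  C[0][0] = min over k of (A[0][0] + B[0][0] = -5 + -3 = -8, A[0][1] + B[1][0] = 3 + 2 = 5) = -8 (attained at k = 0)
  C[0][1] = min over k of (A[0][0] + B[0][1] = -5 + 1 = -4, A[0][1] + B[1][1] = 3 + 5 = 8) = -4 (attained at k = 0)
  C[1][0] = min over k of (A[1][0] + B[0][0] = -2 + -3 = -5, A[1][1] + B[1][0] = 6 + 2 = 8) = -5 (attained at k = 0)
  C[1][1] = min over k of (A[1][0] + B[0][1] = -2 + 1 = -1, A[1][1] + B[1][1] = 6 + 5 = 11) = -1 (attained at k = 0)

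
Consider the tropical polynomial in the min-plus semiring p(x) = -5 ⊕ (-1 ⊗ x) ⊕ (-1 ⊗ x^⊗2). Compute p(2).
p(2) = -5

A tropical monomial a ⊗ x^⊗i evaluates to a + i · x. Evaluating each term at x = 2:
  Term 0 contributes -5 + 0 · 2 = -5
  Term 1 contributes -1 + 1 · 2 = 1
  Term 2 contributes -1 + 2 · 2 = 3
p(2) = ⊕ of these = min[-5, 1, 3] = -5.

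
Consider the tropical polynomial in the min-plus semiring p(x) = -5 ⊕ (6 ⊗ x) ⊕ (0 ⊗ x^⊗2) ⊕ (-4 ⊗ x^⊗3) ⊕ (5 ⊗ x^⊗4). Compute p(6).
p(6) = -5

A tropical monomial a ⊗ x^⊗i evaluates to a + i · x. Evaluating each term at x = 6:
  Term 0 contributes -5 + 0 · 6 = -5
  Term 1 contributes 6 + 1 · 6 = 12
  Term 2 contributes 0 + 2 · 6 = 12
  Term 3 contributes -4 + 3 · 6 = 14
  Term 4 contributes 5 + 4 · 6 = 29
p(6) = ⊕ of these = min[-5, 12, 12, 14, 29] = -5.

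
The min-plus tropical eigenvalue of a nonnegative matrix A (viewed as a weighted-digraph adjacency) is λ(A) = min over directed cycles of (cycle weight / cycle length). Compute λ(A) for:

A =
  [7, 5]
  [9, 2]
λ(A) = 2

Enumerate directed cycles and compute their means (weight / length). Sample:
  cycle 0 → 0: weight = 7, length = 1, mean = 7/1 ≈ 7.000
  cycle 1 → 1: weight = 2, length = 1, mean = 2/1 ≈ 2.000
  cycle 0 → 1 → 0: weight = 14, length = 2, mean = 14/2 ≈ 7.000
  cycle 1 → 0 → 1: weight = 14, length = 2, mean = 14/2 ≈ 7.000
Minimum mean = 2.000, attained e.g. along the cycle 1 → 1 with weight 2 and length 1. So λ(A) = 2/1 = 2.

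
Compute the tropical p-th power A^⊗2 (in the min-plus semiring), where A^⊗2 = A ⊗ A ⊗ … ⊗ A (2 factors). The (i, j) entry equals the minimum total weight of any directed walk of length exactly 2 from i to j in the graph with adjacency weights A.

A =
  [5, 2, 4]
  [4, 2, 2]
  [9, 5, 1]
A^⊗2 =
  [6, 4, 4]
  [6, 4, 3]
  [9, 6, 2]

Each entry (A^⊗2)_ij equals the minimum over all length-2 walks i = v_0 → v_1 → … → v_2 = j of Σ_t A[v_t][v_{t+1}]. For example, for (i, j) = (0, 2) we minimise over 3 possible intermediate vertex sequences; the minimum is 4, attained along the walk 0 → 1 → 2.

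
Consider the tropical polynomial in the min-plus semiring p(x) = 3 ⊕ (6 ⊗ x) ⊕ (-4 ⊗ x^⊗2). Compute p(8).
p(8) = 3

A tropical monomial a ⊗ x^⊗i evaluates to a + i · x. Evaluating each term at x = 8:
  Term 0 contributes 3 + 0 · 8 = 3
  Term 1 contributes 6 + 1 · 8 = 14
  Term 2 contributes -4 + 2 · 8 = 12
p(8) = ⊕ of these = min[3, 14, 12] = 3.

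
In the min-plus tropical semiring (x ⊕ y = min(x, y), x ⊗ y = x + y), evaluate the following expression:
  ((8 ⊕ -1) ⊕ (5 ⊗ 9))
((8 ⊕ -1) ⊕ (5 ⊗ 9)) = -1

Expand innermost to outermost. Recall ⊕ takes the minimum of its arguments and ⊗ takes their sum. Working out the expression ((8 ⊕ -1) ⊕ (5 ⊗ 9)) gives -1.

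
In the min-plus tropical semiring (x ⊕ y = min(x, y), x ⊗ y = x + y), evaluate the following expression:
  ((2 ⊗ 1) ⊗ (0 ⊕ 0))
((2 ⊗ 1) ⊗ (0 ⊕ 0)) = 3

Expand innermost to outermost. Recall ⊕ takes the minimum of its arguments and ⊗ takes their sum. Working out the expression ((2 ⊗ 1) ⊗ (0 ⊕ 0)) gives 3.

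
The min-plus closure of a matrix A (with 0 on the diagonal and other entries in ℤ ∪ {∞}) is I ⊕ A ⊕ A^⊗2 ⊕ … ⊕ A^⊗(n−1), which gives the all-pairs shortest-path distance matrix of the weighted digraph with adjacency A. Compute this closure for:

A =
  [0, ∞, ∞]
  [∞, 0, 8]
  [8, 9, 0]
Closure =
  [0, ∞, ∞]
  [16, 0, 8]
  [8, 9, 0]

This is the Floyd-Warshall all-pairs shortest-path computation. For each intermediate vertex k = 0, 1, …, 2, update dist[i][j] ← min(dist[i][j], dist[i][k] + dist[k][j]). The final matrix gives, for each (i, j), the minimum total weight of any directed path from i to j (possibly empty when i = j).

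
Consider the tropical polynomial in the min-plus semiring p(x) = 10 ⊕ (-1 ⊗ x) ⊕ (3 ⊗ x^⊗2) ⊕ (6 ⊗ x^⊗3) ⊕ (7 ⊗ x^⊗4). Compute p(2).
p(2) = 1

A tropical monomial a ⊗ x^⊗i evaluates to a + i · x. Evaluating each term at x = 2:
  Term 0 contributes 10 + 0 · 2 = 10
  Term 1 contributes -1 + 1 · 2 = 1
  Term 2 contributes 3 + 2 · 2 = 7
  Term 3 contributes 6 + 3 · 2 = 12
  Term 4 contributes 7 + 4 · 2 = 15
p(2) = ⊕ of these = min[10, 1, 7, 12, 15] = 1.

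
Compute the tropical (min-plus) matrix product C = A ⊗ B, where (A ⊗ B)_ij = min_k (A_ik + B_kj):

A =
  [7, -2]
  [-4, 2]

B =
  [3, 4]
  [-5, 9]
A ⊗ B =
  [-7, 7]
  [-3, 0]

Apply the min-plus product entry-by-entry:
  C[0][0] = min over k of (A[0][0] + B[0][0] = 7 + 3 = 10, A[0][1] + B[1][0] = -2 + -5 = -7) = -7 (attained at k = 1)
  C[0][1] = min over k of (A[0][0] + B[0][1] = 7 + 4 = 11, A[0][1] + B[1][1] = -2 + 9 = 7) = 7 (attained at k = 1)
  C[1][0] = min over k of (A[1][0] + B[0][0] = -4 + 3 = -1, A[1][1] + B[1][0] = 2 + -5 = -3) = -3 (attained at k = 1)
  C[1][1] = min over k of (A[1][0] + B[0][1] = -4 + 4 = 0, A[1][1] + B[1][1] = 2 + 9 = 11) = 0 (attained at k = 0)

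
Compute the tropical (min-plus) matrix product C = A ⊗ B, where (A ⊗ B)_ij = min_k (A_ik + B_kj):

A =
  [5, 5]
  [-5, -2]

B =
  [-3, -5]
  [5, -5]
A ⊗ B =
  [2, 0]
  [-8, -10]

Apply the min-plus product entry-by-entry:
  C[0][0] = min over k of (A[0][0] + B[0][0] = 5 + -3 = 2, A[0][1] + B[1][0] = 5 + 5 = 10) = 2 (attained at k = 0)
  C[0][1] = min over k of (A[0][0] + B[0][1] = 5 + -5 = 0, A[0][1] + B[1][1] = 5 + -5 = 0) = 0 (attained at k = 0)
  C[1][0] = min over k of (A[1][0] + B[0][0] = -5 + -3 = -8, A[1][1] + B[1][0] = -2 + 5 = 3) = -8 (attained at k = 0)
  C[1][1] = min over k of (A[1][0] + B[0][1] = -5 + -5 = -10, A[1][1] + B[1][1] = -2 + -5 = -7) = -10 (attained at k = 0)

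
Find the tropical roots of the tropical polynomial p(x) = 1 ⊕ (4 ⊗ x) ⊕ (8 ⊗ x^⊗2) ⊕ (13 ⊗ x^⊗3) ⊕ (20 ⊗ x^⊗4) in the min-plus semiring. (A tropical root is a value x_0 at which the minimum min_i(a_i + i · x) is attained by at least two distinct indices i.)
Roots: {-7, -5, -4, -3}

Each tropical root is a break point of the lower envelope of the lines y = a_i + i · x (there are 5 lines, with slopes 0, 1, ..., 4). Only the lines that attain the minimum somewhere contribute to roots; other lines are dominated. Here the surviving (envelope) indices are i = 4, i = 3, i = 2, i = 1, i = 0.
Intersections between consecutive envelope lines give the roots: for adjacent envelope indices i < j the intersection is x = (a_i − a_j) / (j − i). Reading off the sorted break points: {-7, -5, -4, -3}.
Verification: at each break x_0, at least two indices attain the minimum of min_i(a_i + i · x_0).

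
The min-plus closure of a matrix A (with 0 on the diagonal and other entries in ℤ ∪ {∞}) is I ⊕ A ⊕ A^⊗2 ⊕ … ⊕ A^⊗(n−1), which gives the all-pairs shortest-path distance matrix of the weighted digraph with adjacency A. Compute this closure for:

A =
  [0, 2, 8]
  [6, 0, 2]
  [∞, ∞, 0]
Closure =
  [0, 2, 4]
  [6, 0, 2]
  [∞, ∞, 0]

This is the Floyd-Warshall all-pairs shortest-path computation. For each intermediate vertex k = 0, 1, …, 2, update dist[i][j] ← min(dist[i][j], dist[i][k] + dist[k][j]). The final matrix gives, for each (i, j), the minimum total weight of any directed path from i to j (possibly empty when i = j).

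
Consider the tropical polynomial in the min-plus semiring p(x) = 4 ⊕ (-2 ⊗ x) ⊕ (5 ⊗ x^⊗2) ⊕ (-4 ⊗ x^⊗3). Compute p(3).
p(3) = 1

A tropical monomial a ⊗ x^⊗i evaluates to a + i · x. Evaluating each term at x = 3:
  Term 0 contributes 4 + 0 · 3 = 4
  Term 1 contributes -2 + 1 · 3 = 1
  Term 2 contributes 5 + 2 · 3 = 11
  Term 3 contributes -4 + 3 · 3 = 5
p(3) = ⊕ of these = min[4, 1, 11, 5] = 1.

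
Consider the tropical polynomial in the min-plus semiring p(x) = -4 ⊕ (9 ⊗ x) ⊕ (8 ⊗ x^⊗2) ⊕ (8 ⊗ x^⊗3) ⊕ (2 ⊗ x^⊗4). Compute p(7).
p(7) = -4

A tropical monomial a ⊗ x^⊗i evaluates to a + i · x. Evaluating each term at x = 7:
  Term 0 contributes -4 + 0 · 7 = -4
  Term 1 contributes 9 + 1 · 7 = 16
  Term 2 contributes 8 + 2 · 7 = 22
  Term 3 contributes 8 + 3 · 7 = 29
  Term 4 contributes 2 + 4 · 7 = 30
p(7) = ⊕ of these = min[-4, 16, 22, 29, 30] = -4.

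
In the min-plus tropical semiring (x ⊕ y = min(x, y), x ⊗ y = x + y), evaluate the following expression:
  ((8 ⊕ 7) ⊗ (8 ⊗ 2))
((8 ⊕ 7) ⊗ (8 ⊗ 2)) = 17

Expand innermost to outermost. Recall ⊕ takes the minimum of its arguments and ⊗ takes their sum. Working out the expression ((8 ⊕ 7) ⊗ (8 ⊗ 2)) gives 17.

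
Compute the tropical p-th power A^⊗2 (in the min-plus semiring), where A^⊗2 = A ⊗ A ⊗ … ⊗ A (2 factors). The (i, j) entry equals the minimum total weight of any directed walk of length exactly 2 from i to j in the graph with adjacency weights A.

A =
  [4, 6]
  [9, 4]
A^⊗2 =
  [8, 10]
  [13, 8]

Each entry (A^⊗2)_ij equals the minimum over all length-2 walks i = v_0 → v_1 → … → v_2 = j of Σ_t A[v_t][v_{t+1}]. For example, for (i, j) = (0, 1) we minimise over 2 possible intermediate vertex sequences; the minimum is 10, attained along the walk 0 → 0 → 1.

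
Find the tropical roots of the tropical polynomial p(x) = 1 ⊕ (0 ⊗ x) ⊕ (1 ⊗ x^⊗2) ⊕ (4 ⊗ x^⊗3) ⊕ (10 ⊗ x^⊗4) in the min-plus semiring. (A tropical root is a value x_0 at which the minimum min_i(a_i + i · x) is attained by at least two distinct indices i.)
Roots: {-6, -3, -1, 1}

Each tropical root is a break point of the lower envelope of the lines y = a_i + i · x (there are 5 lines, with slopes 0, 1, ..., 4). Only the lines that attain the minimum somewhere contribute to roots; other lines are dominated. Here the surviving (envelope) indices are i = 4, i = 3, i = 2, i = 1, i = 0.
Intersections between consecutive envelope lines give the roots: for adjacent envelope indices i < j the intersection is x = (a_i − a_j) / (j − i). Reading off the sorted break points: {-6, -3, -1, 1}.
Verification: at each break x_0, at least two indices attain the minimum of min_i(a_i + i · x_0).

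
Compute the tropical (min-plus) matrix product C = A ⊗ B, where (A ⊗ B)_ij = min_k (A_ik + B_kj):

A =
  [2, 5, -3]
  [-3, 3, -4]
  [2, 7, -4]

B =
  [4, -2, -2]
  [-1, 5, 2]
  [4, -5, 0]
A ⊗ B =
  [1, -8, -3]
  [0, -9, -5]
  [0, -9, -4]

Apply the min-plus product entry-by-entry:
  C[0][0] = min over k of (A[0][0] + B[0][0] = 2 + 4 = 6, A[0][1] + B[1][0] = 5 + -1 = 4, A[0][2] + B[2][0] = -3 + 4 = 1) = 1 (attained at k = 2)
  C[0][1] = min over k of (A[0][0] + B[0][1] = 2 + -2 = 0, A[0][1] + B[1][1] = 5 + 5 = 10, A[0][2] + B[2][1] = -3 + -5 = -8) = -8 (attained at k = 2)
  C[0][2] = min over k of (A[0][0] + B[0][2] = 2 + -2 = 0, A[0][1] + B[1][2] = 5 + 2 = 7, A[0][2] + B[2][2] = -3 + 0 = -3) = -3 (attained at k = 2)
  C[1][0] = min over k of (A[1][0] + B[0][0] = -3 + 4 = 1, A[1][1] + B[1][0] = 3 + -1 = 2, A[1][2] + B[2][0] = -4 + 4 = 0) = 0 (attained at k = 2)
  C[1][1] = min over k of (A[1][0] + B[0][1] = -3 + -2 = -5, A[1][1] + B[1][1] = 3 + 5 = 8, A[1][2] + B[2][1] = -4 + -5 = -9) = -9 (attained at k = 2)
  C[1][2] = min over k of (A[1][0] + B[0][2] = -3 + -2 = -5, A[1][1] + B[1][2] = 3 + 2 = 5, A[1][2] + B[2][2] = -4 + 0 = -4) = -5 (attained at k = 0)
  C[2][0] = min over k of (A[2][0] + B[0][0] = 2 + 4 = 6, A[2][1] + B[1][0] = 7 + -1 = 6, A[2][2] + B[2][0] = -4 + 4 = 0) = 0 (attained at k = 2)
  C[2][1] = min over k of (A[2][0] + B[0][1] = 2 + -2 = 0, A[2][1] + B[1][1] = 7 + 5 = 12, A[2][2] + B[2][1] = -4 + -5 = -9) = -9 (attained at k = 2)
  C[2][2] = min over k of (A[2][0] + B[0][2] = 2 + -2 = 0, A[2][1] + B[1][2] = 7 + 2 = 9, A[2][2] + B[2][2] = -4 + 0 = -4) = -4 (attained at k = 2)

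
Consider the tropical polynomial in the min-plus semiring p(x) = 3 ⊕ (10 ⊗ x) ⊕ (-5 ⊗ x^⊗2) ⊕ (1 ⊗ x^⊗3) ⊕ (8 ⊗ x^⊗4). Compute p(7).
p(7) = 3

A tropical monomial a ⊗ x^⊗i evaluates to a + i · x. Evaluating each term at x = 7:
  Term 0 contributes 3 + 0 · 7 = 3
  Term 1 contributes 10 + 1 · 7 = 17
  Term 2 contributes -5 + 2 · 7 = 9
  Term 3 contributes 1 + 3 · 7 = 22
  Term 4 contributes 8 + 4 · 7 = 36
p(7) = ⊕ of these = min[3, 17, 9, 22, 36] = 3.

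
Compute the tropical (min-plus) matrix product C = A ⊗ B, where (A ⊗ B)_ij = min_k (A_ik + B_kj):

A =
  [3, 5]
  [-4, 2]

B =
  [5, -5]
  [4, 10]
A ⊗ B =
  [8, -2]
  [1, -9]

Apply the min-plus product entry-by-entry:
  C[0][0] = min over k of (A[0][0] + B[0][0] = 3 + 5 = 8, A[0][1] + B[1][0] = 5 + 4 = 9) = 8 (attained at k = 0)
  C[0][1] = min over k of (A[0][0] + B[0][1] = 3 + -5 = -2, A[0][1] + B[1][1] = 5 + 10 = 15) = -2 (attained at k = 0)
  C[1][0] = min over k of (A[1][0] + B[0][0] = -4 + 5 = 1, A[1][1] + B[1][0] = 2 + 4 = 6) = 1 (attained at k = 0)
  C[1][1] = min over k of (A[1][0] + B[0][1] = -4 + -5 = -9, A[1][1] + B[1][1] = 2 + 10 = 12) = -9 (attained at k = 0)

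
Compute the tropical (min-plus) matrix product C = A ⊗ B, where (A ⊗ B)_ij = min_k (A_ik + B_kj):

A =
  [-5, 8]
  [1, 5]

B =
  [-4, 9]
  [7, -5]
A ⊗ B =
  [-9, 3]
  [-3, 0]

Apply the min-plus product entry-by-entry:
  C[0][0] = min over k of (A[0][0] + B[0][0] = -5 + -4 = -9, A[0][1] + B[1][0] = 8 + 7 = 15) = -9 (attained at k = 0)
  C[0][1] = min over k of (A[0][0] + B[0][1] = -5 + 9 = 4, A[0][1] + B[1][1] = 8 + -5 = 3) = 3 (attained at k = 1)
  C[1][0] = min over k of (A[1][0] + B[0][0] = 1 + -4 = -3, A[1][1] + B[1][0] = 5 + 7 = 12) = -3 (attained at k = 0)
  C[1][1] = min over k of (A[1][0] + B[0][1] = 1 + 9 = 10, A[1][1] + B[1][1] = 5 + -5 = 0) = 0 (attained at k = 1)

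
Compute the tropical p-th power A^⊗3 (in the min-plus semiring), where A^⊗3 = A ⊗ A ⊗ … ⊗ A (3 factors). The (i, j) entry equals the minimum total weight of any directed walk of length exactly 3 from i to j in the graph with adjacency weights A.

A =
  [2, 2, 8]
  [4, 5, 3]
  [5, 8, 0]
A^⊗3 =
  [6, 6, 5]
  [8, 8, 3]
  [5, 7, 0]

Each entry (A^⊗3)_ij equals the minimum over all length-3 walks i = v_0 → v_1 → … → v_3 = j of Σ_t A[v_t][v_{t+1}]. For example, for (i, j) = (0, 2) we minimise over 9 possible intermediate vertex sequences; the minimum is 5, attained along the walk 0 → 1 → 2 → 2.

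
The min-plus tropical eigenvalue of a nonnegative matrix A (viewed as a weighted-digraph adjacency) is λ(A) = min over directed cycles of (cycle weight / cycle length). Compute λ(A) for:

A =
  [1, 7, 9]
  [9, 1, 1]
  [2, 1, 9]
λ(A) = 1

Enumerate directed cycles and compute their means (weight / length). Sample:
  cycle 0 → 0: weight = 1, length = 1, mean = 1/1 ≈ 1.000
  cycle 1 → 1: weight = 1, length = 1, mean = 1/1 ≈ 1.000
  cycle 2 → 2: weight = 9, length = 1, mean = 9/1 ≈ 9.000
  cycle 0 → 1 → 0: weight = 16, length = 2, mean = 16/2 ≈ 8.000
  cycle 0 → 2 → 0: weight = 11, length = 2, mean = 11/2 ≈ 5.500
  cycle 1 → 0 → 1: weight = 16, length = 2, mean = 16/2 ≈ 8.000
Minimum mean = 1.000, attained e.g. along the cycle 0 → 0 with weight 1 and length 1. So λ(A) = 1/1 = 1.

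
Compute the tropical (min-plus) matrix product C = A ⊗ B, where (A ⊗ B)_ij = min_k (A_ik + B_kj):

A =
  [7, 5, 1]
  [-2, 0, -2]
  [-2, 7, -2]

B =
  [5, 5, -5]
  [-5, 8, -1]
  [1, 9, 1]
A ⊗ B =
  [0, 10, 2]
  [-5, 3, -7]
  [-1, 3, -7]

Apply the min-plus product entry-by-entry:
  C[0][0] = min over k of (A[0][0] + B[0][0] = 7 + 5 = 12, A[0][1] + B[1][0] = 5 + -5 = 0, A[0][2] + B[2][0] = 1 + 1 = 2) = 0 (attained at k = 1)
  C[0][1] = min over k of (A[0][0] + B[0][1] = 7 + 5 = 12, A[0][1] + B[1][1] = 5 + 8 = 13, A[0][2] + B[2][1] = 1 + 9 = 10) = 10 (attained at k = 2)
  C[0][2] = min over k of (A[0][0] + B[0][2] = 7 + -5 = 2, A[0][1] + B[1][2] = 5 + -1 = 4, A[0][2] + B[2][2] = 1 + 1 = 2) = 2 (attained at k = 0)
  C[1][0] = min over k of (A[1][0] + B[0][0] = -2 + 5 = 3, A[1][1] + B[1][0] = 0 + -5 = -5, A[1][2] + B[2][0] = -2 + 1 = -1) = -5 (attained at k = 1)
  C[1][1] = min over k of (A[1][0] + B[0][1] = -2 + 5 = 3, A[1][1] + B[1][1] = 0 + 8 = 8, A[1][2] + B[2][1] = -2 + 9 = 7) = 3 (attained at k = 0)
  C[1][2] = min over k of (A[1][0] + B[0][2] = -2 + -5 = -7, A[1][1] + B[1][2] = 0 + -1 = -1, A[1][2] + B[2][2] = -2 + 1 = -1) = -7 (attained at k = 0)
  C[2][0] = min over k of (A[2][0] + B[0][0] = -2 + 5 = 3, A[2][1] + B[1][0] = 7 + -5 = 2, A[2][2] + B[2][0] = -2 + 1 = -1) = -1 (attained at k = 2)
  C[2][1] = min over k of (A[2][0] + B[0][1] = -2 + 5 = 3, A[2][1] + B[1][1] = 7 + 8 = 15, A[2][2] + B[2][1] = -2 + 9 = 7) = 3 (attained at k = 0)
  C[2][2] = min over k of (A[2][0] + B[0][2] = -2 + -5 = -7, A[2][1] + B[1][2] = 7 + -1 = 6, A[2][2] + B[2][2] = -2 + 1 = -1) = -7 (attained at k = 0)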